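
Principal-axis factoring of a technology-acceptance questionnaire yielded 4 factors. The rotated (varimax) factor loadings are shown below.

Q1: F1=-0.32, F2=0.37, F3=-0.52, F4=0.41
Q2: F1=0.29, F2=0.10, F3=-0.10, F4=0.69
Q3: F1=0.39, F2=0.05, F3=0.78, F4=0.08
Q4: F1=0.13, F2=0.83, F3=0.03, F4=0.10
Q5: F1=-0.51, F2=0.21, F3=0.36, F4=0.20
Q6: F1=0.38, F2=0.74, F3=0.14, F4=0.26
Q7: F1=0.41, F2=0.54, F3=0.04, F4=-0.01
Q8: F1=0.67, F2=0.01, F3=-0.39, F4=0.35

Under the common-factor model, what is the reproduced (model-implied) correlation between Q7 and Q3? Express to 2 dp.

0.22

r̂ = Σ λ_i·λ_j across factors = (0.41)(0.39) + (0.54)(0.05) + (0.04)(0.78) + (-0.01)(0.08)
  = +0.1599 +0.0270 +0.0312 -0.0008 = 0.2173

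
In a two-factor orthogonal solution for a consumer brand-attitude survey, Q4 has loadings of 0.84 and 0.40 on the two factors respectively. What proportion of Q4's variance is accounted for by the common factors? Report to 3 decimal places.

0.866

h² = 0.84² + 0.40² = 0.7056 + 0.1600 = 0.8656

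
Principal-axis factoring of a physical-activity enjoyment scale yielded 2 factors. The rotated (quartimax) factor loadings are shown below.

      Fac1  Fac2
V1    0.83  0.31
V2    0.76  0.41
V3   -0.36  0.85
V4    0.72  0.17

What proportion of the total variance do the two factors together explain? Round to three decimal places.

0.733

SS loadings by factor: 1.9145, 1.0156; total = 2.9301.
Total variance with 4 standardized items is 4, so the solution explains 2.9301/4 = 0.7325.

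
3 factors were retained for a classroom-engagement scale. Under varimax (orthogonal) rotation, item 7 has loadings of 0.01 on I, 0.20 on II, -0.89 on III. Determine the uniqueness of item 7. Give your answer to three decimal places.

0.168

h² = 0.01² + 0.20² + (-0.89)² = 0.0001 + 0.0400 + 0.7921 = 0.8322
Uniqueness u² = 1 − h² = 1 − 0.8322 = 0.1678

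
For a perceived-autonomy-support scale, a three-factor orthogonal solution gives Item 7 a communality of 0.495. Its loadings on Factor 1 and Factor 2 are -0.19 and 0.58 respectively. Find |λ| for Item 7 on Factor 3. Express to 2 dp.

Under orthogonal rotation h² = Σλ², so λ_Factor 3² = h² − (0.3725) = 0.495 − 0.3725 = 0.1225.
|λ| = √0.1225 = 0.3500.

0.35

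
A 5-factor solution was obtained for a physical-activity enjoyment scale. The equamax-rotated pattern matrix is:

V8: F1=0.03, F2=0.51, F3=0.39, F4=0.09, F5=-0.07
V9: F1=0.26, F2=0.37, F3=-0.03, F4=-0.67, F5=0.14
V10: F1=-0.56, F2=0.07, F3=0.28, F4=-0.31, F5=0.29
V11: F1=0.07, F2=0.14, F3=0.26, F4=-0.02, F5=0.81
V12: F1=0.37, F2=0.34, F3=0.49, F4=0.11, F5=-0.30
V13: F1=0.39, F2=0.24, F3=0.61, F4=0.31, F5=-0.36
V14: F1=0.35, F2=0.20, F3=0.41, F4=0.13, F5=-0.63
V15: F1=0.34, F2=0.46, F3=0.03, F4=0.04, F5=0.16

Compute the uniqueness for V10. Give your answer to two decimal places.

h² = (-0.56)² + 0.07² + 0.28² + (-0.31)² + 0.29² = 0.3136 + 0.0049 + 0.0784 + 0.0961 + 0.0841 = 0.5771
Uniqueness u² = 1 − h² = 1 − 0.5771 = 0.4229

0.42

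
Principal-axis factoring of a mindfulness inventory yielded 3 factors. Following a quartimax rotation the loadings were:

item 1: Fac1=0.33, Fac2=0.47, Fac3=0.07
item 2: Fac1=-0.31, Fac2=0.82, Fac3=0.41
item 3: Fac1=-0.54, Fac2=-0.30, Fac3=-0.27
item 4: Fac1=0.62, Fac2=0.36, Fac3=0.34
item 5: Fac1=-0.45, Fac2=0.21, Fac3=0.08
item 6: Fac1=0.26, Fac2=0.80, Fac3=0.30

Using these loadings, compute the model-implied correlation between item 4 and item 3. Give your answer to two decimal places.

-0.53

r̂ = Σ λ_i·λ_j across factors = (0.62)(-0.54) + (0.36)(-0.30) + (0.34)(-0.27)
  = -0.3348 -0.1080 -0.0918 = -0.5346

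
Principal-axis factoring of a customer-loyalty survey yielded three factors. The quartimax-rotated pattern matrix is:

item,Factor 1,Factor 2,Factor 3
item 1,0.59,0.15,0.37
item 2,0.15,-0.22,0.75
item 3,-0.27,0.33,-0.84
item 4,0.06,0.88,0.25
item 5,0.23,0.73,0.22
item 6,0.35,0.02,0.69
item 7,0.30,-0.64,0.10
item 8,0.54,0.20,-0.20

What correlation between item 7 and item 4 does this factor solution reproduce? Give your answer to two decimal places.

-0.52

r̂ = Σ λ_i·λ_j across factors = (0.30)(0.06) + (-0.64)(0.88) + (0.10)(0.25)
  = +0.0180 -0.5632 +0.0250 = -0.5202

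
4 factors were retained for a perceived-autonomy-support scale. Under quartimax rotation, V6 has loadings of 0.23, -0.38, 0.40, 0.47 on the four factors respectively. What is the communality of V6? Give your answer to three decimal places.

0.578

h² = 0.23² + (-0.38)² + 0.40² + 0.47² = 0.0529 + 0.1444 + 0.1600 + 0.2209 = 0.5782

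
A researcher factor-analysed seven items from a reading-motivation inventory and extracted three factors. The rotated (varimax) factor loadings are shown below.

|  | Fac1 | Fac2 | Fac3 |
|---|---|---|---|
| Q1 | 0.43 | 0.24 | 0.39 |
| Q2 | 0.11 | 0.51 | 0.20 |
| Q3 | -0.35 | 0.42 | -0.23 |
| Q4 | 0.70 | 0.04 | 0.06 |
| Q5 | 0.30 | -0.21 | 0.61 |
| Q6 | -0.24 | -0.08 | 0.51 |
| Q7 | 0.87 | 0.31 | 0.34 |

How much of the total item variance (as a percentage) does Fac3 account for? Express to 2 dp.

14.23%

SS loadings for Fac3 = 0.39² + 0.20² + (-0.23)² + 0.06² + 0.61² + 0.51² + 0.34² = 0.9964
With 7 standardized items, total variance = 7. Proportion = 0.9964/7 = 0.1423 → 14.23%.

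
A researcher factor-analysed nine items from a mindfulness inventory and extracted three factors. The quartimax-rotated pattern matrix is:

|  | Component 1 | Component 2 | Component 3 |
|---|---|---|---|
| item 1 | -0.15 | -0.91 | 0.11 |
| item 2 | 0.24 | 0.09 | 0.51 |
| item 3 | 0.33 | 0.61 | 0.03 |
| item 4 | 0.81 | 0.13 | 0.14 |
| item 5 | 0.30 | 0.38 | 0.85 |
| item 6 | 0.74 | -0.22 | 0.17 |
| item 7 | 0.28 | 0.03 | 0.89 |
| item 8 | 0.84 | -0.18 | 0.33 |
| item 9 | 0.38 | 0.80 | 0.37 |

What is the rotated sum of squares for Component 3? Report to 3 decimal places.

SS loadings for Component 3 = 0.11² + 0.51² + 0.03² + 0.14² + 0.85² + 0.17² + 0.89² + 0.33² + 0.37² = 0.0121 + 0.2601 + 0.0009 + 0.0196 + 0.7225 + 0.0289 + 0.7921 + 0.1089 + 0.1369 = 2.0820

2.082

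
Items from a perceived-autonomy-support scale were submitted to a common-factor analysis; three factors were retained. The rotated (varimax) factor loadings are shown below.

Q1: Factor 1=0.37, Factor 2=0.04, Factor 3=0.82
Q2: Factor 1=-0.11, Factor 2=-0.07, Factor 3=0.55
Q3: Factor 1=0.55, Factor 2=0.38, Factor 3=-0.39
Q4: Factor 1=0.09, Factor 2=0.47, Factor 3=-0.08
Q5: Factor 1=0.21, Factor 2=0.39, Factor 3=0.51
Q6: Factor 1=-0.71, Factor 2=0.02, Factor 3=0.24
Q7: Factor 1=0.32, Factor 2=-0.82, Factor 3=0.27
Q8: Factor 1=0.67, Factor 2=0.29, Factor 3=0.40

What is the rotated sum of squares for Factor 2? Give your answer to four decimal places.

1.2808

SS loadings for Factor 2 = 0.04² + (-0.07)² + 0.38² + 0.47² + 0.39² + 0.02² + (-0.82)² + 0.29² = 0.0016 + 0.0049 + 0.1444 + 0.2209 + 0.1521 + 0.0004 + 0.6724 + 0.0841 = 1.2808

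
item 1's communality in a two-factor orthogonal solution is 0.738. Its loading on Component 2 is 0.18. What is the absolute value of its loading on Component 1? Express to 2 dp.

Under orthogonal rotation h² = Σλ², so λ_Component 1² = h² − (0.0324) = 0.738 − 0.0324 = 0.7056.
|λ| = √0.7056 = 0.8400.

0.84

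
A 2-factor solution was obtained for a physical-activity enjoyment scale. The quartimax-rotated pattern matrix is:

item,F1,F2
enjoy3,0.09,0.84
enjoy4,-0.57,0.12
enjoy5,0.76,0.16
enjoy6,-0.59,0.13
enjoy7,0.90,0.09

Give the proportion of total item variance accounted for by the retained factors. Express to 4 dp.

0.5679

Communalities: 0.7137, 0.3393, 0.6032, 0.3650, 0.8181; Σh² = 2.8393.
Total variance with 5 standardized items is 5, so the solution explains 2.8393/5 = 0.5679.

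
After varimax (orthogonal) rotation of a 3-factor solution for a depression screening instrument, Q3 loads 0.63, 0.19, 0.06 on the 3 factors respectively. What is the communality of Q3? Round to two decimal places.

h² = 0.63² + 0.19² + 0.06² = 0.3969 + 0.0361 + 0.0036 = 0.4366

0.44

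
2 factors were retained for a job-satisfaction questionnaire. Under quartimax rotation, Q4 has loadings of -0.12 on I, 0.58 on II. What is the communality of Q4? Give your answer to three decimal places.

h² = (-0.12)² + 0.58² = 0.0144 + 0.3364 = 0.3508

0.351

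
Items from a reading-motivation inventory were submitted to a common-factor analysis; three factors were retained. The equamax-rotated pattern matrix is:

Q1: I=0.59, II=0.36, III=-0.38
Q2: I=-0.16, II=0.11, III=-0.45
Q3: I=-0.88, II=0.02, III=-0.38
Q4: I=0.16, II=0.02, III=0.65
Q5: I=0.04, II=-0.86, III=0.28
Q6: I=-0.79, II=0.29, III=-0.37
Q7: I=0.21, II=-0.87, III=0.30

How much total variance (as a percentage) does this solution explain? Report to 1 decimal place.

SS loadings by factor: 1.8435, 1.7231, 1.2191; total = 4.7857.
Total variance with 7 standardized items is 7, so the solution explains 4.7857/7 = 0.6837 = 68.37%.

68.4%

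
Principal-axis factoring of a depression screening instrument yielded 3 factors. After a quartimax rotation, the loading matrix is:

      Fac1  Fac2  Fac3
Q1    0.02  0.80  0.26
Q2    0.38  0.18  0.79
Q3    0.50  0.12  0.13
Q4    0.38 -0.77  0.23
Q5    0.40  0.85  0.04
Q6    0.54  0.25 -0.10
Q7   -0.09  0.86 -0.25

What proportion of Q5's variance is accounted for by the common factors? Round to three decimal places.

0.884

h² = 0.40² + 0.85² + 0.04² = 0.1600 + 0.7225 + 0.0016 = 0.8841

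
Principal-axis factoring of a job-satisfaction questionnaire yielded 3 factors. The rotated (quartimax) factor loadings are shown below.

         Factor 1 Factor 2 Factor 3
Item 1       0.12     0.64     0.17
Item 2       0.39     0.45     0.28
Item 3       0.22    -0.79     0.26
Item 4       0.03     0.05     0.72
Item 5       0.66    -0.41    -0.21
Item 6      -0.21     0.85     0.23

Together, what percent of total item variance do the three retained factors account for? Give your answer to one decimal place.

60.3%

Communalities: 0.4529, 0.4330, 0.7401, 0.5218, 0.6478, 0.8195; Σh² = 3.6151.
Total variance with 6 standardized items is 6, so the solution explains 3.6151/6 = 0.6025 = 60.25%.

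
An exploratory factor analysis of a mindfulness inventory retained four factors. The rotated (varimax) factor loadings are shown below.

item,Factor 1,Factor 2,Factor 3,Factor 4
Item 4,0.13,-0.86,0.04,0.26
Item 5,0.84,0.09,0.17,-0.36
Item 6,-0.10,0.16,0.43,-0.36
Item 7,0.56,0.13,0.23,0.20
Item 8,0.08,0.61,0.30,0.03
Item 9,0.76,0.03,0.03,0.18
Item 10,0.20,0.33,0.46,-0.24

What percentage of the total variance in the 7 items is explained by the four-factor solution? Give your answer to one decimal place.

SS loadings by factor: 1.6701, 1.2721, 0.5708, 0.4577; total = 3.9707.
Total variance with 7 standardized items is 7, so the solution explains 3.9707/7 = 0.5672 = 56.72%.

56.7%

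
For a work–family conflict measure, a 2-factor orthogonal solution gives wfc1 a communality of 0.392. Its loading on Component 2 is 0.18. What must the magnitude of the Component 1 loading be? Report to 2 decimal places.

0.60

Under orthogonal rotation h² = Σλ², so λ_Component 1² = h² − (0.0324) = 0.392 − 0.0324 = 0.3596.
|λ| = √0.3596 = 0.5997.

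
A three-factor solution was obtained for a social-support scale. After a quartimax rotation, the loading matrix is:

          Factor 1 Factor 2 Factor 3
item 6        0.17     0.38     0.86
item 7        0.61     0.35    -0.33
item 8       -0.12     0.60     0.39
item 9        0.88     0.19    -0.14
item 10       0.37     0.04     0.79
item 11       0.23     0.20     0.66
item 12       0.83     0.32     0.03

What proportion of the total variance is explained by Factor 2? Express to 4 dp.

0.1153

SS loadings for Factor 2 = 0.38² + 0.35² + 0.60² + 0.19² + 0.04² + 0.20² + 0.32² = 0.8070
Proportion of variance = 0.8070 / 7 = 0.1153.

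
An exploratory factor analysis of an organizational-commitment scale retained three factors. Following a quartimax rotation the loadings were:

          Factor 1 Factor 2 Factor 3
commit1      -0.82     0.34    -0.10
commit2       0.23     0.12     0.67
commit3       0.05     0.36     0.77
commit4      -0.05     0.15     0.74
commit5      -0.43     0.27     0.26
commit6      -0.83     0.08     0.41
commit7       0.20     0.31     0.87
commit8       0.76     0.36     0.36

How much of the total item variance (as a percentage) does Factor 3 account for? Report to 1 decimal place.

SS loadings for Factor 3 = (-0.10)² + 0.67² + 0.77² + 0.74² + 0.26² + 0.41² + 0.87² + 0.36² = 2.7216
With 8 standardized items, total variance = 8. Proportion = 2.7216/8 = 0.3402 → 34.02%.

34.0%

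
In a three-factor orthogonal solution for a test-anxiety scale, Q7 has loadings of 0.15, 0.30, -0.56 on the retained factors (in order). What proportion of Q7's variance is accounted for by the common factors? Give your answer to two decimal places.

h² = 0.15² + 0.30² + (-0.56)² = 0.0225 + 0.0900 + 0.3136 = 0.4261

0.43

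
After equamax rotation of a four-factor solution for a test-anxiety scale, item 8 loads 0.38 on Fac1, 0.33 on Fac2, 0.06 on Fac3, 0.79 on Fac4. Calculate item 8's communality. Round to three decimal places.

h² = 0.38² + 0.33² + 0.06² + 0.79² = 0.1444 + 0.1089 + 0.0036 + 0.6241 = 0.8810

0.881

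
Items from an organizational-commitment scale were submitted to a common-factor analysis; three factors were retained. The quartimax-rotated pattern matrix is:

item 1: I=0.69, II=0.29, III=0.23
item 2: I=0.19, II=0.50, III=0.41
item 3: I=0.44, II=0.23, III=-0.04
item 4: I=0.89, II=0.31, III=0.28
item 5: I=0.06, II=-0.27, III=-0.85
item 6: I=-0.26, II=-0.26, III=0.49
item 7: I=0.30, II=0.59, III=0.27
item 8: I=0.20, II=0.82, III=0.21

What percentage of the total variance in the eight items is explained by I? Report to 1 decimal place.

21.2%

SS loadings for I = 0.69² + 0.19² + 0.44² + 0.89² + 0.06² + (-0.26)² + 0.30² + 0.20² = 1.6991
With 8 standardized items, total variance = 8. Proportion = 1.6991/8 = 0.2124 → 21.24%.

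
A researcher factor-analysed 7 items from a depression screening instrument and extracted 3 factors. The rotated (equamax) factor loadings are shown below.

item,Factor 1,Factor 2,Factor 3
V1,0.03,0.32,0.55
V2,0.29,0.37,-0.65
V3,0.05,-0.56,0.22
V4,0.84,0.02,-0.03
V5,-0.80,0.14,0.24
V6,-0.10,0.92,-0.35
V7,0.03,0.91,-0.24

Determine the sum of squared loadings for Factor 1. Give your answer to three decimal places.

SS loadings for Factor 1 = 0.03² + 0.29² + 0.05² + 0.84² + (-0.80)² + (-0.10)² + 0.03² = 0.0009 + 0.0841 + 0.0025 + 0.7056 + 0.6400 + 0.0100 + 0.0009 = 1.4440

1.444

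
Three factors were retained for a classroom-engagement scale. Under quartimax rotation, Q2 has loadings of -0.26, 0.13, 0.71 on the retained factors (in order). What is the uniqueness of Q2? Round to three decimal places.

0.411

h² = (-0.26)² + 0.13² + 0.71² = 0.0676 + 0.0169 + 0.5041 = 0.5886
Uniqueness u² = 1 − h² = 1 − 0.5886 = 0.4114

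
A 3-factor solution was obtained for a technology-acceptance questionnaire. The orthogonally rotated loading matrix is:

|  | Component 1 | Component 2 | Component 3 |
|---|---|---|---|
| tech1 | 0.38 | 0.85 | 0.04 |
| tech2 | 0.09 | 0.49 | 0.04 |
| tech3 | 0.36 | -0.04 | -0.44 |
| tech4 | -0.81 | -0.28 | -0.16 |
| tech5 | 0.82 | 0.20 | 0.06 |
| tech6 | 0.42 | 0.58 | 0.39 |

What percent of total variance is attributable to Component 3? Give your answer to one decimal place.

6.3%

SS loadings for Component 3 = 0.04² + 0.04² + (-0.44)² + (-0.16)² + 0.06² + 0.39² = 0.3781
With 6 standardized items, total variance = 6. Proportion = 0.3781/6 = 0.0630 → 6.30%.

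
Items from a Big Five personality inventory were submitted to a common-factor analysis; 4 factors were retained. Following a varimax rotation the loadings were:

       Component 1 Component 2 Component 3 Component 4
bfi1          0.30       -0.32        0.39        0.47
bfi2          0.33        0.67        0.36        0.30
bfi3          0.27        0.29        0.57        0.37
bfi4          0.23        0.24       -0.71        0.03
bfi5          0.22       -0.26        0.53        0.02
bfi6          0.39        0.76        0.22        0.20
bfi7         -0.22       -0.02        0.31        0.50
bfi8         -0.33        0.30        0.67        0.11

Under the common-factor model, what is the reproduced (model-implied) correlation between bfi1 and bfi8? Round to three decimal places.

0.118

r̂ = Σ λ_i·λ_j across factors = (0.30)(-0.33) + (-0.32)(0.30) + (0.39)(0.67) + (0.47)(0.11)
  = -0.0990 -0.0960 +0.2613 +0.0517 = 0.1180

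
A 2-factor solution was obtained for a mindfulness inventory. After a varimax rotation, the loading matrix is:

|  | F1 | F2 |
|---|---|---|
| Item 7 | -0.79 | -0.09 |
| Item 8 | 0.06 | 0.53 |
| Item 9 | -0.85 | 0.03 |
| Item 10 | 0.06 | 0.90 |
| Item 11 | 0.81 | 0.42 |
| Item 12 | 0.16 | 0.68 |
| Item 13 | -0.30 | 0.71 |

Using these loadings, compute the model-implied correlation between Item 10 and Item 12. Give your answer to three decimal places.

r̂ = Σ λ_i·λ_j across factors = (0.06)(0.16) + (0.90)(0.68)
  = +0.0096 +0.6120 = 0.6216

0.622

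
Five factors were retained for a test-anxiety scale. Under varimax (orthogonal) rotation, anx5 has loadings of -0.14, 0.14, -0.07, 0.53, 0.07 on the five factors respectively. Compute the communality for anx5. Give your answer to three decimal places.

0.330

h² = (-0.14)² + 0.14² + (-0.07)² + 0.53² + 0.07² = 0.0196 + 0.0196 + 0.0049 + 0.2809 + 0.0049 = 0.3299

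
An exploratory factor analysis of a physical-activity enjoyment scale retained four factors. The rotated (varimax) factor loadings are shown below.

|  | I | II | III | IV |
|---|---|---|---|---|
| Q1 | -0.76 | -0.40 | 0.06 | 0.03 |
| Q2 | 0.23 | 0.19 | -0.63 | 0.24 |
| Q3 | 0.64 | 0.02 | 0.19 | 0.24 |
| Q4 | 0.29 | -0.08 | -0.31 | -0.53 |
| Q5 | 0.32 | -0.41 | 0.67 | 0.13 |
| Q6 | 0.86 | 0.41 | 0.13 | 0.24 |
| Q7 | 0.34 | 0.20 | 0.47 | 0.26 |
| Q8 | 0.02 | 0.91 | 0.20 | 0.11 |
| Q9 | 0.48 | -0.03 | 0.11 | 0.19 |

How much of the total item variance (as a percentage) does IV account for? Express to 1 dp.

6.5%

SS loadings for IV = 0.03² + 0.24² + 0.24² + (-0.53)² + 0.13² + 0.24² + 0.26² + 0.11² + 0.19² = 0.5873
With 9 standardized items, total variance = 9. Proportion = 0.5873/9 = 0.0653 → 6.53%.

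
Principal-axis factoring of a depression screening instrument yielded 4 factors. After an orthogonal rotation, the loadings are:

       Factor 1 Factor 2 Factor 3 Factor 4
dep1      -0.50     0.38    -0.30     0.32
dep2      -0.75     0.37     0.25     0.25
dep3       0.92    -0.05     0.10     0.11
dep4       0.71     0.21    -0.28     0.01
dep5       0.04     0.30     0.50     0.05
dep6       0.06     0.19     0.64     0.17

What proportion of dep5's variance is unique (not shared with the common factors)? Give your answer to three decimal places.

0.656

h² = 0.04² + 0.30² + 0.50² + 0.05² = 0.0016 + 0.0900 + 0.2500 + 0.0025 = 0.3441
Uniqueness u² = 1 − h² = 1 − 0.3441 = 0.6559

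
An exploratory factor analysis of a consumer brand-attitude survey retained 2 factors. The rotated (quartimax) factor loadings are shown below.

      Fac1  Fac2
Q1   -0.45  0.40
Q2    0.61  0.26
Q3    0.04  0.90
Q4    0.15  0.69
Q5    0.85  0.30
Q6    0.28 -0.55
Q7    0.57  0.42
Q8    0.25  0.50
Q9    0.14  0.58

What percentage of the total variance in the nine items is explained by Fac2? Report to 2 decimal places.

29.66%

SS loadings for Fac2 = 0.40² + 0.26² + 0.90² + 0.69² + 0.30² + (-0.55)² + 0.42² + 0.50² + 0.58² = 2.6690
With 9 standardized items, total variance = 9. Proportion = 2.6690/9 = 0.2966 → 29.66%.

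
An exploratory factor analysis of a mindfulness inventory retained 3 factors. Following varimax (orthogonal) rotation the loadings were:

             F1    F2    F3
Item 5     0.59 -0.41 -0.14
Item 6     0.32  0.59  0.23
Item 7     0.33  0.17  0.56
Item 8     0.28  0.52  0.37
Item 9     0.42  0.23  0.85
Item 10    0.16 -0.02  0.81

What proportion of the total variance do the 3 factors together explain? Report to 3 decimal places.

0.602

SS loadings by factor: 0.8398, 0.8688, 1.9016; total = 3.6102.
Total variance with 6 standardized items is 6, so the solution explains 3.6102/6 = 0.6017.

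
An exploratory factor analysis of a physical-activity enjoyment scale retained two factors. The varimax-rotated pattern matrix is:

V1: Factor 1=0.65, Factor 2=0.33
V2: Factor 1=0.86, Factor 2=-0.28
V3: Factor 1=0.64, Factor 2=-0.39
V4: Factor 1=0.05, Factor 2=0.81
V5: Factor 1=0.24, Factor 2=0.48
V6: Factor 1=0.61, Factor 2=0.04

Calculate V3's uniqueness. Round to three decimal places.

h² = 0.64² + (-0.39)² = 0.4096 + 0.1521 = 0.5617
Uniqueness u² = 1 − h² = 1 − 0.5617 = 0.4383

0.438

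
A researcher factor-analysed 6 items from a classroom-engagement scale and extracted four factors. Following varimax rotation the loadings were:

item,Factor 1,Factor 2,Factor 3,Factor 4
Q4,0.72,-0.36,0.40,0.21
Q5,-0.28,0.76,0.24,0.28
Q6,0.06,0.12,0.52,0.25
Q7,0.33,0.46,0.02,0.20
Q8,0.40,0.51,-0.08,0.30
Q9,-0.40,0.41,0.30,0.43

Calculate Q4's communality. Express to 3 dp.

0.852

h² = 0.72² + (-0.36)² + 0.40² + 0.21² = 0.5184 + 0.1296 + 0.1600 + 0.0441 = 0.8521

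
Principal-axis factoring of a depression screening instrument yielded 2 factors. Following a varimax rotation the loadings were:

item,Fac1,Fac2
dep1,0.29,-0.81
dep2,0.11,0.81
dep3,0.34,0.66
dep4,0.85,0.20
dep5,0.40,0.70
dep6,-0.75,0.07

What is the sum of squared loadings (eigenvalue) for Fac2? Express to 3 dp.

SS loadings for Fac2 = (-0.81)² + 0.81² + 0.66² + 0.20² + 0.70² + 0.07² = 0.6561 + 0.6561 + 0.4356 + 0.0400 + 0.4900 + 0.0049 = 2.2827

2.283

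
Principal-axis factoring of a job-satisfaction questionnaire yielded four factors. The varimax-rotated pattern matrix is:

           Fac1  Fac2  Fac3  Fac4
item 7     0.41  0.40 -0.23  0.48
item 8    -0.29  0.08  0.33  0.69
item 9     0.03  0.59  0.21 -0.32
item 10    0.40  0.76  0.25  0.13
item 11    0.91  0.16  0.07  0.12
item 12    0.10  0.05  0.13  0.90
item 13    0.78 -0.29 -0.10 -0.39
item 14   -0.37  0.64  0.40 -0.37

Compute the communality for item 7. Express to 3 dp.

0.611

h² = 0.41² + 0.40² + (-0.23)² + 0.48² = 0.1681 + 0.1600 + 0.0529 + 0.2304 = 0.6114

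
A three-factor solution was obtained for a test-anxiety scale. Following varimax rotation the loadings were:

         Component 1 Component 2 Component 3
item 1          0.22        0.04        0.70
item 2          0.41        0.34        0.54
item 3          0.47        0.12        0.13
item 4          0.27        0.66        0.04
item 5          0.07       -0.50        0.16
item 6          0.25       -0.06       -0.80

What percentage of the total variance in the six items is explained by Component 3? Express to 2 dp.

SS loadings for Component 3 = 0.70² + 0.54² + 0.13² + 0.04² + 0.16² + (-0.80)² = 1.4657
With 6 standardized items, total variance = 6. Proportion = 1.4657/6 = 0.2443 → 24.43%.

24.43%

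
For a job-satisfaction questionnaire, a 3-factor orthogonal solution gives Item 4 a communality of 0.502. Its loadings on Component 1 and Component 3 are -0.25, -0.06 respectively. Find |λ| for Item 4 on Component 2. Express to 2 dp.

Under orthogonal rotation h² = Σλ², so λ_Component 2² = h² − (0.0661) = 0.502 − 0.0661 = 0.4359.
|λ| = √0.4359 = 0.6602.

0.66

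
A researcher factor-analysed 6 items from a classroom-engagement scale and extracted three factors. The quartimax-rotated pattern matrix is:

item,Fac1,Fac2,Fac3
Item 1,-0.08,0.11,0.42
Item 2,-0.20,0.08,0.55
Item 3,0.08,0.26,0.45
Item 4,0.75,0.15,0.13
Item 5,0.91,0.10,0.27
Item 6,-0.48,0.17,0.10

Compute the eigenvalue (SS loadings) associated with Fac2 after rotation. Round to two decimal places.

0.15

SS loadings for Fac2 = 0.11² + 0.08² + 0.26² + 0.15² + 0.10² + 0.17² = 0.0121 + 0.0064 + 0.0676 + 0.0225 + 0.0100 + 0.0289 = 0.1475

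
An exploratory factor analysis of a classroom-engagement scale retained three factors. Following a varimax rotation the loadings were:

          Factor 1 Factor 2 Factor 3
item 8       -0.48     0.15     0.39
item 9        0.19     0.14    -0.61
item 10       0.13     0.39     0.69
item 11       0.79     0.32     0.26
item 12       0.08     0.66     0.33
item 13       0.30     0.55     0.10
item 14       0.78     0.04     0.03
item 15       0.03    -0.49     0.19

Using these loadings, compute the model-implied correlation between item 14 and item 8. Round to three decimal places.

r̂ = Σ λ_i·λ_j across factors = (0.78)(-0.48) + (0.04)(0.15) + (0.03)(0.39)
  = -0.3744 +0.0060 +0.0117 = -0.3567

-0.357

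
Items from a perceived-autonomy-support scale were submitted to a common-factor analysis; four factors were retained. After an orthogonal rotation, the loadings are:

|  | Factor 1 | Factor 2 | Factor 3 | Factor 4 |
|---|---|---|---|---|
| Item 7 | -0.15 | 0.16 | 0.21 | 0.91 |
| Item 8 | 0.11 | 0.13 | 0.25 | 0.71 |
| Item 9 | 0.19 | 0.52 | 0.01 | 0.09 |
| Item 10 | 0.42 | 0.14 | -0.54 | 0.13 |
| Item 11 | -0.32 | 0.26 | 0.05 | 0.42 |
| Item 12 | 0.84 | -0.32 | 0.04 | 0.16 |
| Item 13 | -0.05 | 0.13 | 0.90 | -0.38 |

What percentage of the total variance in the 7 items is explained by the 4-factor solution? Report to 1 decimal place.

Communalities: 0.9203, 0.5956, 0.3147, 0.5045, 0.3489, 0.8352, 0.9738; Σh² = 4.4930.
Total variance with 7 standardized items is 7, so the solution explains 4.4930/7 = 0.6419 = 64.19%.

64.2%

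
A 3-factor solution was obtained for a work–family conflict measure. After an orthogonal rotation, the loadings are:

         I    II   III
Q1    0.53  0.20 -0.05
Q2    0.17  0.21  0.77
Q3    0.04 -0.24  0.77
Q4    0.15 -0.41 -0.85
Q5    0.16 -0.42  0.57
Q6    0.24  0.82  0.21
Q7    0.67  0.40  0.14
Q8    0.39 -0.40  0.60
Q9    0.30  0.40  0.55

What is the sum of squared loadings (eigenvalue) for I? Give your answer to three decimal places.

SS loadings for I = 0.53² + 0.17² + 0.04² + 0.15² + 0.16² + 0.24² + 0.67² + 0.39² + 0.30² = 0.2809 + 0.0289 + 0.0016 + 0.0225 + 0.0256 + 0.0576 + 0.4489 + 0.1521 + 0.0900 = 1.1081

1.108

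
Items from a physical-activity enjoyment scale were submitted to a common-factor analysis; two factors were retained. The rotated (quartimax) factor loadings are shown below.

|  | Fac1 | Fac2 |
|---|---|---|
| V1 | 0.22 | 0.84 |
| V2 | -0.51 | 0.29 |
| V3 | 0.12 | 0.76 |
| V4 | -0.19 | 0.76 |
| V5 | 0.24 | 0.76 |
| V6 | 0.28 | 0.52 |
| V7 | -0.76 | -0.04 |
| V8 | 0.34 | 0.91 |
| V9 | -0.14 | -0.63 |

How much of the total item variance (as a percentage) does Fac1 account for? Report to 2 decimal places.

13.42%

SS loadings for Fac1 = 0.22² + (-0.51)² + 0.12² + (-0.19)² + 0.24² + 0.28² + (-0.76)² + 0.34² + (-0.14)² = 1.2078
With 9 standardized items, total variance = 9. Proportion = 1.2078/9 = 0.1342 → 13.42%.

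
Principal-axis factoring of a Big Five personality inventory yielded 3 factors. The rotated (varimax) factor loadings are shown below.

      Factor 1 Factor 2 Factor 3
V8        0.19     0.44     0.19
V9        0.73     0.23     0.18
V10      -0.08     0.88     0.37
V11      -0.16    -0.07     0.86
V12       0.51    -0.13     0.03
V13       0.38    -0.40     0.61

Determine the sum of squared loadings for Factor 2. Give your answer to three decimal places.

SS loadings for Factor 2 = 0.44² + 0.23² + 0.88² + (-0.07)² + (-0.13)² + (-0.40)² = 0.1936 + 0.0529 + 0.7744 + 0.0049 + 0.0169 + 0.1600 = 1.2027

1.203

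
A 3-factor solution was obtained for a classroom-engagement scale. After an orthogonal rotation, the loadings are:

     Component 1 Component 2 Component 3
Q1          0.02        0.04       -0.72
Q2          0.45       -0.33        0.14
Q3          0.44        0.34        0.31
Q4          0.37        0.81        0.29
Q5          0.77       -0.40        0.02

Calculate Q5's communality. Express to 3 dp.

0.753

h² = 0.77² + (-0.40)² + 0.02² = 0.5929 + 0.1600 + 0.0004 = 0.7533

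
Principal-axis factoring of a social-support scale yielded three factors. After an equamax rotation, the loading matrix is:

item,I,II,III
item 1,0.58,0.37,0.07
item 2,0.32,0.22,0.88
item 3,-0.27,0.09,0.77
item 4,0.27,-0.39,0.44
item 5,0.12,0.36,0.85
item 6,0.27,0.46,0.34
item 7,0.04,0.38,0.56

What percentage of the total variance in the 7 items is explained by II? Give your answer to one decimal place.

SS loadings for II = 0.37² + 0.22² + 0.09² + (-0.39)² + 0.36² + 0.46² + 0.38² = 0.8311
With 7 standardized items, total variance = 7. Proportion = 0.8311/7 = 0.1187 → 11.87%.

11.9%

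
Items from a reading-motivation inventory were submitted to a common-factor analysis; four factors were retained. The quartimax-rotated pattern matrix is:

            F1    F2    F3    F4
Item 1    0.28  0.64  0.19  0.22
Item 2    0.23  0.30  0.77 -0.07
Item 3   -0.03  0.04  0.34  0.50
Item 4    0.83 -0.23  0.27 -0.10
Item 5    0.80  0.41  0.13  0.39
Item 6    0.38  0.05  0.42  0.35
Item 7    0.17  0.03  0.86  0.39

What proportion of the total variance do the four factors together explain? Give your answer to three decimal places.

0.693

Communalities: 0.5725, 0.7407, 0.3681, 0.8247, 0.9771, 0.4458, 0.9215; Σh² = 4.8504.
Total variance with 7 standardized items is 7, so the solution explains 4.8504/7 = 0.6929.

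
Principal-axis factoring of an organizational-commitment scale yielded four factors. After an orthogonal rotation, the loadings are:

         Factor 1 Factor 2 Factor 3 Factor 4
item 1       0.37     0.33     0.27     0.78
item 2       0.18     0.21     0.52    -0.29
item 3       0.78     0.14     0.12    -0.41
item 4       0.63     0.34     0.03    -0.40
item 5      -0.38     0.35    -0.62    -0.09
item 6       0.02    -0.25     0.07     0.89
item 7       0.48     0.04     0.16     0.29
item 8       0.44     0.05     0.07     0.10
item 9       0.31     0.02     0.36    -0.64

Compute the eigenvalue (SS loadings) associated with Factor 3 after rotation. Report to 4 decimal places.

0.9080

SS loadings for Factor 3 = 0.27² + 0.52² + 0.12² + 0.03² + (-0.62)² + 0.07² + 0.16² + 0.07² + 0.36² = 0.0729 + 0.2704 + 0.0144 + 0.0009 + 0.3844 + 0.0049 + 0.0256 + 0.0049 + 0.1296 = 0.9080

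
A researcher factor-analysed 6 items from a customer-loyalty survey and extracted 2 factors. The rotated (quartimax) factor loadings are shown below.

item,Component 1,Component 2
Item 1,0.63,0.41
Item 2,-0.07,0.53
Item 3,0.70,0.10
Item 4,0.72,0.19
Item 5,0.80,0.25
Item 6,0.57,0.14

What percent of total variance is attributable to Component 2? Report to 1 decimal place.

9.6%

SS loadings for Component 2 = 0.41² + 0.53² + 0.10² + 0.19² + 0.25² + 0.14² = 0.5772
With 6 standardized items, total variance = 6. Proportion = 0.5772/6 = 0.0962 → 9.62%.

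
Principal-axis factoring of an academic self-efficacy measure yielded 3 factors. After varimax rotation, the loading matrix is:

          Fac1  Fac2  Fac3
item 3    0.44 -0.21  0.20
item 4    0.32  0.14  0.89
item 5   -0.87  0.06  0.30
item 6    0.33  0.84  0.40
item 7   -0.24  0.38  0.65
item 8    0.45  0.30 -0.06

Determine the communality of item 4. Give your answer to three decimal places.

h² = 0.32² + 0.14² + 0.89² = 0.1024 + 0.0196 + 0.7921 = 0.9141

0.914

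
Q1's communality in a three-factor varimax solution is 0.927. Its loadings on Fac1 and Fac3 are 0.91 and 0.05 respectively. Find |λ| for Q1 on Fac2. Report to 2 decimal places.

0.31

Under orthogonal rotation h² = Σλ², so λ_Fac2² = h² − (0.8306) = 0.927 − 0.8306 = 0.0964.
|λ| = √0.0964 = 0.3105.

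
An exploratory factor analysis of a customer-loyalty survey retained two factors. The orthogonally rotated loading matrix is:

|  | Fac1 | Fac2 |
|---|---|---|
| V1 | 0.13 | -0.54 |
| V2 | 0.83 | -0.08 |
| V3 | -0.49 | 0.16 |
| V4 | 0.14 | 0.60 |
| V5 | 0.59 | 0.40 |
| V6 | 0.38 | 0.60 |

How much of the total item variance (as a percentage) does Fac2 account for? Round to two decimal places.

SS loadings for Fac2 = (-0.54)² + (-0.08)² + 0.16² + 0.60² + 0.40² + 0.60² = 1.2036
With 6 standardized items, total variance = 6. Proportion = 1.2036/6 = 0.2006 → 20.06%.

20.06%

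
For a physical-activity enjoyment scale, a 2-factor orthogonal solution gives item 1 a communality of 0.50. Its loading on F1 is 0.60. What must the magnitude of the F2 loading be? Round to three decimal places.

Under orthogonal rotation h² = Σλ², so λ_F2² = h² − (0.3600) = 0.50 − 0.3600 = 0.1400.
|λ| = √0.1400 = 0.3742.

0.374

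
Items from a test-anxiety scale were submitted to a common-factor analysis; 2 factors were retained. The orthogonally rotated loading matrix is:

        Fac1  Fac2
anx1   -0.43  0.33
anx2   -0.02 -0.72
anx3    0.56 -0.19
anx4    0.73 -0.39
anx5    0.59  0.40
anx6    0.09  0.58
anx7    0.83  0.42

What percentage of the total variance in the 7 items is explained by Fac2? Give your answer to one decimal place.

SS loadings for Fac2 = 0.33² + (-0.72)² + (-0.19)² + (-0.39)² + 0.40² + 0.58² + 0.42² = 1.4883
With 7 standardized items, total variance = 7. Proportion = 1.4883/7 = 0.2126 → 21.26%.

21.3%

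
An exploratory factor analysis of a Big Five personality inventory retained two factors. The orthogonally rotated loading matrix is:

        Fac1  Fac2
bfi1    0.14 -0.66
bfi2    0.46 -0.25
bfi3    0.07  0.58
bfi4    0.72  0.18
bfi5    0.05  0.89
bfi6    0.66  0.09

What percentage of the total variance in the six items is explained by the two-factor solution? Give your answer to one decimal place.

SS loadings by factor: 1.1926, 1.6671; total = 2.8597.
Total variance with 6 standardized items is 6, so the solution explains 2.8597/6 = 0.4766 = 47.66%.

47.7%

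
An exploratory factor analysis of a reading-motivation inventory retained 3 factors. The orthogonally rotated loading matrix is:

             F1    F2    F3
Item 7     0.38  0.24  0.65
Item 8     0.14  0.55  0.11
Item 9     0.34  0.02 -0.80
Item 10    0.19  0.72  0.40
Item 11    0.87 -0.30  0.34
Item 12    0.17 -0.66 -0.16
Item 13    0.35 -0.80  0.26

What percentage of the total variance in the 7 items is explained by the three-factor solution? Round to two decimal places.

67.31%

SS loadings by factor: 1.2240, 2.0445, 1.4434; total = 4.7119.
Total variance with 7 standardized items is 7, so the solution explains 4.7119/7 = 0.6731 = 67.31%.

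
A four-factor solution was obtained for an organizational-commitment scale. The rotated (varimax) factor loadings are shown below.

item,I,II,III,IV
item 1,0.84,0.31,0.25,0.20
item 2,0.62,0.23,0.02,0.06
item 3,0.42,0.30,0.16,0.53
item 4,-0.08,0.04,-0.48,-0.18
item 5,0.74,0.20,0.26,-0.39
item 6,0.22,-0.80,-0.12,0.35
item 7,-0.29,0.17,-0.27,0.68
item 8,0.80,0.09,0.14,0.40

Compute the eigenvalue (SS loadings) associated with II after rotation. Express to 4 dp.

0.9576

SS loadings for II = 0.31² + 0.23² + 0.30² + 0.04² + 0.20² + (-0.80)² + 0.17² + 0.09² = 0.0961 + 0.0529 + 0.0900 + 0.0016 + 0.0400 + 0.6400 + 0.0289 + 0.0081 = 0.9576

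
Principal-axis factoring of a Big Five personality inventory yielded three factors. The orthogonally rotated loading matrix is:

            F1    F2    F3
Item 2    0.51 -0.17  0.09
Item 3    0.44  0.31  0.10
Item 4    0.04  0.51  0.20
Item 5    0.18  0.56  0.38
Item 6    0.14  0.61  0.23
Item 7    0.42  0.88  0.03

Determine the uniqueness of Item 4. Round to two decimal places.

0.70

h² = 0.04² + 0.51² + 0.20² = 0.0016 + 0.2601 + 0.0400 = 0.3017
Uniqueness u² = 1 − h² = 1 − 0.3017 = 0.6983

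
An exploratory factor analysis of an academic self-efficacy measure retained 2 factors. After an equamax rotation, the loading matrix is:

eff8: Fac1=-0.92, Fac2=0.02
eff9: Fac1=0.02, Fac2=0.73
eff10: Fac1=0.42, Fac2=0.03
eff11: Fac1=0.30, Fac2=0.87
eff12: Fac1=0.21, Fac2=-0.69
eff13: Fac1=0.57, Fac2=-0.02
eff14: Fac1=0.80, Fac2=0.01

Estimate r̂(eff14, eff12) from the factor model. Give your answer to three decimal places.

r̂ = Σ λ_i·λ_j across factors = (0.80)(0.21) + (0.01)(-0.69)
  = +0.1680 -0.0069 = 0.1611

0.161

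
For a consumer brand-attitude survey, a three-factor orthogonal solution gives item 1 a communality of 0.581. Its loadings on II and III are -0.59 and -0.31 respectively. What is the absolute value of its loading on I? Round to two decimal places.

Under orthogonal rotation h² = Σλ², so λ_I² = h² − (0.4442) = 0.581 − 0.4442 = 0.1368.
|λ| = √0.1368 = 0.3699.

0.37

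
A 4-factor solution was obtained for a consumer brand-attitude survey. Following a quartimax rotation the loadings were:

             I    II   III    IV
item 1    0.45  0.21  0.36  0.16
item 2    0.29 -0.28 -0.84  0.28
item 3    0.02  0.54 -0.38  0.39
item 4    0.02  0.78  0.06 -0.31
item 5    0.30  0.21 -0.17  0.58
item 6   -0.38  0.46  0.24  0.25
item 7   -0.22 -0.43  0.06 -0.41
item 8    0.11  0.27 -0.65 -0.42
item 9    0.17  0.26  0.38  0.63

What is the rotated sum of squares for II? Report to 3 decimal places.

1.604

SS loadings for II = 0.21² + (-0.28)² + 0.54² + 0.78² + 0.21² + 0.46² + (-0.43)² + 0.27² + 0.26² = 0.0441 + 0.0784 + 0.2916 + 0.6084 + 0.0441 + 0.2116 + 0.1849 + 0.0729 + 0.0676 = 1.6036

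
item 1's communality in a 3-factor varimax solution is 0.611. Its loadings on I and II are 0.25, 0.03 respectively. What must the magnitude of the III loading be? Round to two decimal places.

0.74

Under orthogonal rotation h² = Σλ², so λ_III² = h² − (0.0634) = 0.611 − 0.0634 = 0.5476.
|λ| = √0.5476 = 0.7400.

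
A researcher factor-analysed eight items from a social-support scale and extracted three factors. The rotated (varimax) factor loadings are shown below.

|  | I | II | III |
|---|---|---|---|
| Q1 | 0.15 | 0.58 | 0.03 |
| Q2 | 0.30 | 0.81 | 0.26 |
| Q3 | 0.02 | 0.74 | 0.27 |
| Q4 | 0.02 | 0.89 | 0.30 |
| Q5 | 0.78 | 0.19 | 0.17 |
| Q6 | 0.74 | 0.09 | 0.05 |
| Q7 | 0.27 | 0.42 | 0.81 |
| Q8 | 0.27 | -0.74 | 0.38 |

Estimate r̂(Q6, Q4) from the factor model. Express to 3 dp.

r̂ = Σ λ_i·λ_j across factors = (0.74)(0.02) + (0.09)(0.89) + (0.05)(0.30)
  = +0.0148 +0.0801 +0.0150 = 0.1099

0.110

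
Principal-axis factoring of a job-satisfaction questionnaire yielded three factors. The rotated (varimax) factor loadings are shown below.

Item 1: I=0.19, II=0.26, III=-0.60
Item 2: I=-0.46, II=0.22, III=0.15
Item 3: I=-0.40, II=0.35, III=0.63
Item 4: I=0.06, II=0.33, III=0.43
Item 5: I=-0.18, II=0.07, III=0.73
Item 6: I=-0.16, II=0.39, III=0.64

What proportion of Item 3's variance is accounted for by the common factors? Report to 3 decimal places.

0.679

h² = (-0.40)² + 0.35² + 0.63² = 0.1600 + 0.1225 + 0.3969 = 0.6794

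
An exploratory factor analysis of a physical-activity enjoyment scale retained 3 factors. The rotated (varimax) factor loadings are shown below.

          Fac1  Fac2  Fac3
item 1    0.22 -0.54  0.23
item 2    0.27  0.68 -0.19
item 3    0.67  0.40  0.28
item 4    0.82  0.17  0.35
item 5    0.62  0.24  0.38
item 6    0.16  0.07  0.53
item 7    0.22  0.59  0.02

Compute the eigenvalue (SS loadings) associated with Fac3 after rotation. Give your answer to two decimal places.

SS loadings for Fac3 = 0.23² + (-0.19)² + 0.28² + 0.35² + 0.38² + 0.53² + 0.02² = 0.0529 + 0.0361 + 0.0784 + 0.1225 + 0.1444 + 0.2809 + 0.0004 = 0.7156

0.72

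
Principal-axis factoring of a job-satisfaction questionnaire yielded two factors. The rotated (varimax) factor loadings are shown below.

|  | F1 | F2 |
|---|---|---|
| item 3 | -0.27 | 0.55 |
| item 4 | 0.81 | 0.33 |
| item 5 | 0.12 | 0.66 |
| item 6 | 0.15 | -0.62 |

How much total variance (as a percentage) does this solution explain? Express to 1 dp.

Communalities: 0.3754, 0.7650, 0.4500, 0.4069; Σh² = 1.9973.
Total variance with 4 standardized items is 4, so the solution explains 1.9973/4 = 0.4993 = 49.93%.

49.9%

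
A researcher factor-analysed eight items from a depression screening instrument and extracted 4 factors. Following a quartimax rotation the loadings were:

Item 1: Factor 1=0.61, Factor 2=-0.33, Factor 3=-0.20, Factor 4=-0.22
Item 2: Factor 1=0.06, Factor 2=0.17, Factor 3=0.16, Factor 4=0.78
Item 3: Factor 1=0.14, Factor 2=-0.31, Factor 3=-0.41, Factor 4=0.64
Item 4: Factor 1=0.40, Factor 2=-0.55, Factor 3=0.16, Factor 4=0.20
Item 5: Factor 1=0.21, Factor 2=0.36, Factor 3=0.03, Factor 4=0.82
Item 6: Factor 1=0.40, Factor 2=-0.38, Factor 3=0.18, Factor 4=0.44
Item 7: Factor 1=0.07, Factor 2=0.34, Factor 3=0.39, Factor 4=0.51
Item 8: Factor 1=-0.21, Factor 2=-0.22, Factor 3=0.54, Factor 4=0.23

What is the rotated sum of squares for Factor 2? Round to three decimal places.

SS loadings for Factor 2 = (-0.33)² + 0.17² + (-0.31)² + (-0.55)² + 0.36² + (-0.38)² + 0.34² + (-0.22)² = 0.1089 + 0.0289 + 0.0961 + 0.3025 + 0.1296 + 0.1444 + 0.1156 + 0.0484 = 0.9744

0.974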